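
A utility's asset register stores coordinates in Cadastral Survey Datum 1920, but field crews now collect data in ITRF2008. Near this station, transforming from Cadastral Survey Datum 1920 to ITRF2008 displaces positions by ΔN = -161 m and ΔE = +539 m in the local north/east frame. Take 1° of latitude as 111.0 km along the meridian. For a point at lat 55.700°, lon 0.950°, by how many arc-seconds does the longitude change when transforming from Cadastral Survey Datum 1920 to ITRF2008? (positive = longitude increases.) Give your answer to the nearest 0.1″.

At latitude 55.700°, cos φ = 0.563526.
1° of longitude at this latitude = 111.0 × cos φ = 62.55 km, so Δλ = 539.0 / 62551.4 = 0.0086169° = 31.021″.

Δλ = 31.0″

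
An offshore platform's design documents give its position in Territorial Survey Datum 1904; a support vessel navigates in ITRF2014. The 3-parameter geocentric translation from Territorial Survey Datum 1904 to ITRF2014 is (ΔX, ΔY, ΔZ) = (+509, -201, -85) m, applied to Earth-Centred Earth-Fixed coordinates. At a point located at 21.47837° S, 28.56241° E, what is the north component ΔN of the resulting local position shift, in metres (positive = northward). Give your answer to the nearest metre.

The local north axis is (−sin φ cos λ, −sin φ sin λ, cos φ), giving ΔN = 163.688 − 35.187 − 79.097 = 49.40 m.

ΔN = 49 m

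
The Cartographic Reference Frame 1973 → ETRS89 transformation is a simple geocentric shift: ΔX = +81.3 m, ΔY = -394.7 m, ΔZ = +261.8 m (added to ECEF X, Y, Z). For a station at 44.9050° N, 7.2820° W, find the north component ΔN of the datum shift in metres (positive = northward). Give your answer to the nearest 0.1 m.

The local north axis is (−sin φ cos λ, −sin φ sin λ, cos φ), giving ΔN = -56.929 − 35.317 + 185.427 = 93.18 m.

ΔN = 93.2 m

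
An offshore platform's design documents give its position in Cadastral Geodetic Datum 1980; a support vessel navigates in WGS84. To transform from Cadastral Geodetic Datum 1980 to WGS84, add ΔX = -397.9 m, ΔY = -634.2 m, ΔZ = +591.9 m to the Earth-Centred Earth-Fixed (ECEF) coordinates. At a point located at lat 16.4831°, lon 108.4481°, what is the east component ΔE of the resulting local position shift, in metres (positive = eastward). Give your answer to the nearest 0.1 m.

At φ = 16.4831°, λ = 108.4481°: sin φ = 0.283733, cos φ = 0.958903, sin λ = 0.948611, cos λ = -0.316446.
ΔE = −sin λ·ΔX + cos λ·ΔY = −(0.948611)·(-397.9) + (-0.316446)·(-634.2) = 578.14 m.

ΔE = 578.1 m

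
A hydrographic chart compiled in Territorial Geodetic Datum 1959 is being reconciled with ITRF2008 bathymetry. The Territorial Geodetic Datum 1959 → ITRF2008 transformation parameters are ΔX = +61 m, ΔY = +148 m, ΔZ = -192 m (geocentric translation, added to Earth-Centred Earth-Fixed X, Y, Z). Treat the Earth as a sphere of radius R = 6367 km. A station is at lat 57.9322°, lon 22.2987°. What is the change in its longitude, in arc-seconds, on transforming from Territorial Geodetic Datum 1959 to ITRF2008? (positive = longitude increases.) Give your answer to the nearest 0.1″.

sin φ = 0.847420, cos φ = 0.530922, sin λ = 0.379435, cos λ = 0.925218.
East component: ΔE = −sin λ·ΔX + cos λ·ΔY = −(0.379435)(61) + (0.925218)(148) = 113.79 m.
1° of latitude spans πR/180 = 111125 m; at latitude φ, 1° of longitude spans that × cos φ = 58998.8 m, so Δλ = 113.79 / 58998.8 × 3600 = 6.943″.

Δλ = 6.9″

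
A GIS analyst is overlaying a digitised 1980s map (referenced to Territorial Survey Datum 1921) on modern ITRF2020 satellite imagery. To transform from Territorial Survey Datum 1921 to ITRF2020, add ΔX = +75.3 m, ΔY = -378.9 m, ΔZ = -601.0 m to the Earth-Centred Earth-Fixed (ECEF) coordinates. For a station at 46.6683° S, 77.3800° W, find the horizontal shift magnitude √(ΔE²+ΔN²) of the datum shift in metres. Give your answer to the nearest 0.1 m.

At φ = -46.6683°, λ = -77.3800°: sin φ = -0.727393, cos φ = 0.686221, sin λ = -0.975841, cos λ = 0.218484.
ΔE = −sin λ·ΔX + cos λ·ΔY = −(-0.975841)·(75.3) + (0.218484)·(-378.9) = -9.30 m.
ΔN = −sin φ cos λ·ΔX − sin φ sin λ·ΔY + cos φ·ΔZ = −(-0.727393)(0.218484)(75.3) − (-0.727393)(-0.975841)(-378.9) + (0.686221)(-601.0) = -131.50 m.
Horizontal magnitude = √(ΔE² + ΔN²) = √((-9.30)² + (-131.50)²) = 131.83 m.

131.8 m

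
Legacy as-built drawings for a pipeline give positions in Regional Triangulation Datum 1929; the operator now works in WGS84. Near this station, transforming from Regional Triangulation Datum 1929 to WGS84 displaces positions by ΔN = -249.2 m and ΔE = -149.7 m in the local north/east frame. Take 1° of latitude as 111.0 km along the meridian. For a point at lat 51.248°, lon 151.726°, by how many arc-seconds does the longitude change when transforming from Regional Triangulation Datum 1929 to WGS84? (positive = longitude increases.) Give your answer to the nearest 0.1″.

Δλ = -7.8″

At latitude 51.248°, cos φ = 0.625951.
1° of longitude at this latitude = 111.0 × cos φ = 69.48 km, so Δλ = -149.7 / 69480.5 = -0.0021546° = -7.756″.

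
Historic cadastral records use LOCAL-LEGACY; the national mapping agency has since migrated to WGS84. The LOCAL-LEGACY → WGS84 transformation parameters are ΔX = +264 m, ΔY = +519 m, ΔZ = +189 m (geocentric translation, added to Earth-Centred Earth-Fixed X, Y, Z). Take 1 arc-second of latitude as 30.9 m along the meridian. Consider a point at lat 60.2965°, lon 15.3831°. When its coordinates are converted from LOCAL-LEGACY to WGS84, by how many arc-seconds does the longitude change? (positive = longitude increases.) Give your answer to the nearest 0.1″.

sin φ = 0.868601, cos φ = 0.495512, sin λ = 0.265272, cos λ = 0.964174.
East component: ΔE = −sin λ·ΔX + cos λ·ΔY = −(0.265272)(264) + (0.964174)(519) = 430.37 m.
1° of latitude spans 3600 × 30.90 = 111240 m; at latitude φ, 1° of longitude spans that × cos φ = 55120.7 m, so Δλ = 430.37 / 55120.7 × 3600 = 28.108″.

Δλ = 28.1″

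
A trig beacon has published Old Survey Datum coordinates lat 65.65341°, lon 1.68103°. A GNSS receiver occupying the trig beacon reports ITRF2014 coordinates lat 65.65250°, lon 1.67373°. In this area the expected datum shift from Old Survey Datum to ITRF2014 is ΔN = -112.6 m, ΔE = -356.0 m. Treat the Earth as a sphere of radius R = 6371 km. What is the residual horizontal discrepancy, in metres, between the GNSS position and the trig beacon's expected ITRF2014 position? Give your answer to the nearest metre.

Observed coordinate differences: Δφ = -0.00091°, Δλ = -0.00730°.
Converting to metres (1° lat = 111195 m, cos φ = 0.412255): observed ΔN = -101.2 m, observed ΔE = -334.6 m.
Subtracting the expected shift leaves a residual of -101.2 − (-112.6) = 11.4 m north and -334.6 − (-356.0) = 21.4 m east.
Residual distance = √(11.4² + 21.4²) = 24.2 m.

24 m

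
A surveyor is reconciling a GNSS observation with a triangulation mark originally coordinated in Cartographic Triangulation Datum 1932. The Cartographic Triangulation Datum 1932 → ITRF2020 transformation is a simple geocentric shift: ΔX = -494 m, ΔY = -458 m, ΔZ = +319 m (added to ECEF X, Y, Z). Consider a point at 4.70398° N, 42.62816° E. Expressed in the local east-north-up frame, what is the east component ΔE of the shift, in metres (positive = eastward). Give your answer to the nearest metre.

The local east axis at (φ, λ) is (−sin λ, cos λ, 0), so ΔE = −sin(42.62816°)·(-494) + cos(42.62816°)·(-458) = -2.42 m.

ΔE = -2 m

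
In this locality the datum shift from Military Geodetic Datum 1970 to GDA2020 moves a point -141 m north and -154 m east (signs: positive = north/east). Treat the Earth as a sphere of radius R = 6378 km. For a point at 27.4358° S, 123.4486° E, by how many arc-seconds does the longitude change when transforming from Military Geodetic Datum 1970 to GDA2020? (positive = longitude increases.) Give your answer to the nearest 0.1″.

At latitude -27.4358°, cos φ = 0.887528.
One radian of longitude at latitude φ spans R cos φ, so Δλ = ΔE / (R cos φ) = -154.0 / (6378000 × 0.887528) = -2.7205e-05 rad = -5.612″.

Δλ = -5.6″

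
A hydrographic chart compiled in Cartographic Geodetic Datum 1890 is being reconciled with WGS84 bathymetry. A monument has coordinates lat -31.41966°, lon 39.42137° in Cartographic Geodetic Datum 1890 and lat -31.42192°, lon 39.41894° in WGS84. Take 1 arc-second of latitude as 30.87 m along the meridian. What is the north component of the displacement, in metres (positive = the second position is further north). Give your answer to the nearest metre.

Δφ = -31.42192° − -31.41966° = -0.00226°; Δλ = 39.41894° − 39.42137° = -0.00243°.
1° of latitude = 3600 × 30.87 = 111132 m.
ΔN = Δφ × 111132 = -251.2 m; ΔE = Δλ × 111132 × cos(-31.41966°) = -0.00243 × 111132 × 0.853372 = -230.5 m.

ΔN = -251 m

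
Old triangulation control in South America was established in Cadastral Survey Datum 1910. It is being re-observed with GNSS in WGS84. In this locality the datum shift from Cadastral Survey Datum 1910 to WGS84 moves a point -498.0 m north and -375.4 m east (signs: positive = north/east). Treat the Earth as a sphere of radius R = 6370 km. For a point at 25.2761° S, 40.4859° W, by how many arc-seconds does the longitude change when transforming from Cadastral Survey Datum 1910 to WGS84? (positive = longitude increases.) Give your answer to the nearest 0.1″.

At latitude -25.2761°, cos φ = 0.904261.
One radian of longitude at latitude φ spans R cos φ, so Δλ = ΔE / (R cos φ) = -375.4 / (6370000 × 0.904261) = -6.5172e-05 rad = -13.443″.

Δλ = -13.4″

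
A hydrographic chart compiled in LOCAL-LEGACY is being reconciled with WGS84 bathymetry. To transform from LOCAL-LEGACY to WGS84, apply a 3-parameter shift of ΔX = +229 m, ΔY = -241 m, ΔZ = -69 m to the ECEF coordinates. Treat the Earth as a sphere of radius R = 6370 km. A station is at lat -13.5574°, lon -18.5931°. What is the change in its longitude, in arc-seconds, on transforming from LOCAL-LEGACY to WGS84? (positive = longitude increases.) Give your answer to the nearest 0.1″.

Δλ = -5.2″

sin φ = -0.234419, cos φ = 0.972136, sin λ = -0.318845, cos λ = 0.947807.
East component: ΔE = −sin λ·ΔX + cos λ·ΔY = −(-0.318845)(229) + (0.947807)(-241) = -155.41 m.
1° of latitude spans πR/180 = 111177 m; at latitude φ, 1° of longitude spans that × cos φ = 108079.6 m, so Δλ = -155.41 / 108079.6 × 3600 = -5.176″.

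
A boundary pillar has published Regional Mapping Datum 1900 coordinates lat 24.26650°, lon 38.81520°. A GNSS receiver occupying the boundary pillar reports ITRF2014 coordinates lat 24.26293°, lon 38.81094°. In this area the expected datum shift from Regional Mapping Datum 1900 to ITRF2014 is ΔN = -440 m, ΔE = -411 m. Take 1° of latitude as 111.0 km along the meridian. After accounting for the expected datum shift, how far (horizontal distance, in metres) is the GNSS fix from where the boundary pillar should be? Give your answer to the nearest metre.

Observed coordinate differences: Δφ = -0.00357°, Δλ = -0.00426°.
Converting to metres (1° lat = 111000 m, cos φ = 0.911644): observed ΔN = -396.3 m, observed ΔE = -431.1 m.
Subtracting the expected shift leaves a residual of -396.3 − (-440) = 43.7 m north and -431.1 − (-411) = -20.1 m east.
Residual distance = √(43.7² + (-20.1)²) = 48.1 m.

48 m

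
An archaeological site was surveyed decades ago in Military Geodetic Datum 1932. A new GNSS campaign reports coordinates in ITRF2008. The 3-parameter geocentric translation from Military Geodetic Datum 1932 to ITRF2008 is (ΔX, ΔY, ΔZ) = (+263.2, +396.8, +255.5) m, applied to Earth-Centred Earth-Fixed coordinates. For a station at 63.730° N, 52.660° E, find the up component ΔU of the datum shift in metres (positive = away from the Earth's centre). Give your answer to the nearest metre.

ΔU = 439 m

At φ = 63.730°, λ = 52.660°: sin φ = 0.896718, cos φ = 0.442602, sin λ = 0.795050, cos λ = 0.606544.
ΔU = cos φ cos λ·ΔX + cos φ sin λ·ΔY + sin φ·ΔZ = (0.442602)(0.606544)(263.2) + (0.442602)(0.795050)(396.8) + (0.896718)(255.5) = 439.40 m.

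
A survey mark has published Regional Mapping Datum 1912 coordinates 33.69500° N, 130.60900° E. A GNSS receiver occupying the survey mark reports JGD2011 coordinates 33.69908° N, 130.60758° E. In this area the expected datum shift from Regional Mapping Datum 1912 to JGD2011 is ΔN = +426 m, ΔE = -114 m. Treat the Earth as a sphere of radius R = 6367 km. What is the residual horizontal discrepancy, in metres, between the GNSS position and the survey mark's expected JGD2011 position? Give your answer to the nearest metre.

32 m

Observed coordinate differences: Δφ = +0.00408°, Δλ = -0.00142°.
Converting to metres (1° lat = 111125 m, cos φ = 0.832003): observed ΔN = 453.4 m, observed ΔE = -131.3 m.
Subtracting the expected shift leaves a residual of 453.4 − (426) = 27.4 m north and -131.3 − (-114) = -17.3 m east.
Residual distance = √(27.4² + (-17.3)²) = 32.4 m.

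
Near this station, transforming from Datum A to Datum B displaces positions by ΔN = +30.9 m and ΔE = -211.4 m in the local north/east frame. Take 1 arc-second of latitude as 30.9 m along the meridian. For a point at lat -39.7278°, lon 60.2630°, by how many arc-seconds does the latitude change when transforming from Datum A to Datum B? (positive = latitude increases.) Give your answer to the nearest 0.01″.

Δφ = 1.00″

1″ of latitude = 30.90 m, so Δφ = 30.9 / 30.90 = 1.000″.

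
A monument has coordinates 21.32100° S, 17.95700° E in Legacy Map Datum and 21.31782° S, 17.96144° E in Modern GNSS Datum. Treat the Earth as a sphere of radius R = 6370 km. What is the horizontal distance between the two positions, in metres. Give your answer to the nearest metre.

580 m

Δφ = -21.31782° − -21.32100° = +0.00318°; Δλ = 17.96144° − 17.95700° = +0.00444°.
1° along a meridian = πR/180 = 111177 m.
ΔN = Δφ × 111177 = 353.5 m; ΔE = Δλ × 111177 × cos(-21.32100°) = +0.00444 × 111177 × 0.931558 = 459.8 m.
Distance = √(ΔE² + ΔN²) = √(459.8² + 353.5²) = 580.0 m.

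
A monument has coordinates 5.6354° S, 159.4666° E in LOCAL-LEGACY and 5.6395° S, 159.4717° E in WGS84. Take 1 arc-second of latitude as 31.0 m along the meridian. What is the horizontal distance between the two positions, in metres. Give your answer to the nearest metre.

Δφ = -5.6395° − -5.6354° = -0.0041°; Δλ = 159.4717° − 159.4666° = +0.0051°.
1° of latitude = 3600 × 31.00 = 111600 m.
ΔN = Δφ × 111600 = -457.6 m; ΔE = Δλ × 111600 × cos(-5.6354°) = +0.0051 × 111600 × 0.995167 = 566.4 m.
Distance = √(ΔE² + ΔN²) = √(566.4² + (-457.6)²) = 728.1 m.

728 m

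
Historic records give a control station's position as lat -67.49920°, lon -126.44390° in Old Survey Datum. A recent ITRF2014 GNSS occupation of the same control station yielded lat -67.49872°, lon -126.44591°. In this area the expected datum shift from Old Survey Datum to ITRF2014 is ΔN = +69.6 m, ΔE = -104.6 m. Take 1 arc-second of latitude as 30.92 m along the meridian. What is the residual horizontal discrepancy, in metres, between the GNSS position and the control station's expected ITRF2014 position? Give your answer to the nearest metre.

Observed coordinate differences: Δφ = +0.00048°, Δλ = -0.00201°.
Converting to metres (1° lat = 111312 m, cos φ = 0.382696): observed ΔN = 53.4 m, observed ΔE = -85.6 m.
Subtracting the expected shift leaves a residual of 53.4 − (69.6) = -16.2 m north and -85.6 − (-104.6) = 19.0 m east.
Residual distance = √((-16.2)² + 19.0²) = 24.9 m.

25 m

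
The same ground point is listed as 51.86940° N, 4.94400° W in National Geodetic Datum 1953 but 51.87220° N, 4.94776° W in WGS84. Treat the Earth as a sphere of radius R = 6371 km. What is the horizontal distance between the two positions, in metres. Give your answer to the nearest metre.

Δφ = 51.87220° − 51.86940° = +0.00280°; Δλ = -4.94776° − -4.94400° = -0.00376°.
1° along a meridian = πR/180 = 111195 m.
ΔN = Δφ × 111195 = 311.3 m; ΔE = Δλ × 111195 × cos(51.86940°) = -0.00376 × 111195 × 0.617456 = -258.2 m.
Distance = √(ΔE² + ΔN²) = √((-258.2)² + 311.3²) = 404.4 m.

404 m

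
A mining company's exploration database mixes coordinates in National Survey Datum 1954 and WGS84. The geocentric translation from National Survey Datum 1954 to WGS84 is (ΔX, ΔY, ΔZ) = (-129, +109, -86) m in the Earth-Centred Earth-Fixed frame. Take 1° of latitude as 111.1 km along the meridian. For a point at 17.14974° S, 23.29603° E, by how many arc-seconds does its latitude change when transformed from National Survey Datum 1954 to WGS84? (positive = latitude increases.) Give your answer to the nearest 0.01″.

Δφ = -3.38″

sin φ = -0.294870, cos φ = 0.955537, sin λ = 0.395482, cos λ = 0.918474.
North component: ΔN = −sin φ cos λ·ΔX − sin φ sin λ·ΔY + cos φ·ΔZ = −(-0.294870)(0.918474)(-129) − (-0.294870)(0.395482)(109) + (0.955537)(-86) = -104.40 m.
1° of latitude spans 111100 m, so Δφ = -104.40 / 111100 × 3600 = -3.383″.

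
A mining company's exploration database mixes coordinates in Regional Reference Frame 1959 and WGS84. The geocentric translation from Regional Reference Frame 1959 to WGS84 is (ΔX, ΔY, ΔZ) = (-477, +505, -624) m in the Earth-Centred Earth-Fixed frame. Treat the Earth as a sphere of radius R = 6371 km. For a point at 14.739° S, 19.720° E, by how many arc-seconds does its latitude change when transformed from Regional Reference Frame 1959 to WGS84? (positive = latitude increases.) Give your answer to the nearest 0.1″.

Δφ = -21.8″

sin φ = -0.254416, cos φ = 0.967095, sin λ = 0.337424, cos λ = 0.941353.
North component: ΔN = −sin φ cos λ·ΔX − sin φ sin λ·ΔY + cos φ·ΔZ = −(-0.254416)(0.941353)(-477) − (-0.254416)(0.337424)(505) + (0.967095)(-624) = -674.35 m.
1° of latitude spans πR/180 = 111195 m, so Δφ = -674.35 / 111195 × 3600 = -21.833″.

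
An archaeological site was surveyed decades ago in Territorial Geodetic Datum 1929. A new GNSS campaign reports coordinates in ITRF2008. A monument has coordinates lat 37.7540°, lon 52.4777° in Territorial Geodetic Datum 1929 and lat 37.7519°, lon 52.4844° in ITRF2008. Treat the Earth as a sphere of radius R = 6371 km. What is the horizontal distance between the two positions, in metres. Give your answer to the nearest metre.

634 m

Δφ = 37.7519° − 37.7540° = -0.0021°; Δλ = 52.4844° − 52.4777° = +0.0067°.
1° along a meridian = πR/180 = 111195 m.
ΔN = Δφ × 111195 = -233.5 m; ΔE = Δλ × 111195 × cos(37.7540°) = +0.0067 × 111195 × 0.790647 = 589.0 m.
Distance = √(ΔE² + ΔN²) = √(589.0² + (-233.5)²) = 633.6 m.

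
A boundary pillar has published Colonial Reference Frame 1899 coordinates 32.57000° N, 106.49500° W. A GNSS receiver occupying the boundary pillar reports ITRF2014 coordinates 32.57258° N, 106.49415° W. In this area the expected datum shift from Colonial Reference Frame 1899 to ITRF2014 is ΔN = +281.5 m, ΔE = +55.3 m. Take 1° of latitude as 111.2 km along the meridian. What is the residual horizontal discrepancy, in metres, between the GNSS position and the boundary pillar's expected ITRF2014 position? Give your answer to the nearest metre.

Observed coordinate differences: Δφ = +0.00258°, Δλ = +0.00085°.
Converting to metres (1° lat = 111200 m, cos φ = 0.842734): observed ΔN = 286.9 m, observed ΔE = 79.7 m.
Subtracting the expected shift leaves a residual of 286.9 − (281.5) = 5.4 m north and 79.7 − (55.3) = 24.4 m east.
Residual distance = √(5.4² + 24.4²) = 24.9 m.

25 m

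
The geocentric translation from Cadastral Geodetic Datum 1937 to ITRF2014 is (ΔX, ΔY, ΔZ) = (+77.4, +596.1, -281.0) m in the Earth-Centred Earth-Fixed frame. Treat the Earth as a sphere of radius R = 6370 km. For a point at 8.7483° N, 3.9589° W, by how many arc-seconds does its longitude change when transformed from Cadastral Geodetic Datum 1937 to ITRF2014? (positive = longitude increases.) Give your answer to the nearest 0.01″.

Δλ = 19.66″

sin φ = 0.152094, cos φ = 0.988366, sin λ = -0.069041, cos λ = 0.997614.
East component: ΔE = −sin λ·ΔX + cos λ·ΔY = −(-0.069041)(77.4) + (0.997614)(596.1) = 600.02 m.
1° of latitude spans πR/180 = 111177 m; at latitude φ, 1° of longitude spans that × cos φ = 109884.0 m, so Δλ = 600.02 / 109884.0 × 3600 = 19.658″.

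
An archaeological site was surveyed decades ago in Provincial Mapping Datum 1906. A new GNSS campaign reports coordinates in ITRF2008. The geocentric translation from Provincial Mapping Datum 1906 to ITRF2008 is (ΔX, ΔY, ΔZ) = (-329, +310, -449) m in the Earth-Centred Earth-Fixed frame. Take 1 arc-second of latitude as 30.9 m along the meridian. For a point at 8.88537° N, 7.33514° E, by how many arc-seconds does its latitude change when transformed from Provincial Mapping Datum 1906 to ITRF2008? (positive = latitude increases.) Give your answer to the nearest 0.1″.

Δφ = -12.9″

sin φ = 0.154458, cos φ = 0.987999, sin λ = 0.127673, cos λ = 0.991816.
North component: ΔN = −sin φ cos λ·ΔX − sin φ sin λ·ΔY + cos φ·ΔZ = −(0.154458)(0.991816)(-329) − (0.154458)(0.127673)(310) + (0.987999)(-449) = -399.32 m.
1° of latitude spans 3600 × 30.90 = 111240 m, so Δφ = -399.32 / 111240 × 3600 = -12.923″.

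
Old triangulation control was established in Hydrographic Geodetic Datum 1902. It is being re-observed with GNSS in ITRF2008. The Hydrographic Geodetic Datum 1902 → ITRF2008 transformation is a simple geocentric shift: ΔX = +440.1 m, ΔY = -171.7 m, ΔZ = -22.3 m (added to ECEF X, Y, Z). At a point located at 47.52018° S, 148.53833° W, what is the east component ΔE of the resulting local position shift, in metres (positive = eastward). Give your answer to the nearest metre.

ΔE = 376 m

At φ = -47.52018°, λ = -148.53833°: sin φ = -0.737515, cos φ = 0.675330, sin λ = -0.521928, cos λ = -0.852990.
ΔE = −sin λ·ΔX + cos λ·ΔY = −(-0.521928)·(440.1) + (-0.852990)·(-171.7) = 376.16 m.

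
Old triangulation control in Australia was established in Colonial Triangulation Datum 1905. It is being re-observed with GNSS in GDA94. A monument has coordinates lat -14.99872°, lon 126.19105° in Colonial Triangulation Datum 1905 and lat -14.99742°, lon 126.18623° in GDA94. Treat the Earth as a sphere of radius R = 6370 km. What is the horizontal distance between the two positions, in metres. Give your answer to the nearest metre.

Δφ = -14.99742° − -14.99872° = +0.00130°; Δλ = 126.18623° − 126.19105° = -0.00482°.
1° along a meridian = πR/180 = 111177 m.
ΔN = Δφ × 111177 = 144.5 m; ΔE = Δλ × 111177 × cos(-14.99872°) = -0.00482 × 111177 × 0.965932 = -517.6 m.
Distance = √(ΔE² + ΔN²) = √((-517.6)² + 144.5²) = 537.4 m.

537 m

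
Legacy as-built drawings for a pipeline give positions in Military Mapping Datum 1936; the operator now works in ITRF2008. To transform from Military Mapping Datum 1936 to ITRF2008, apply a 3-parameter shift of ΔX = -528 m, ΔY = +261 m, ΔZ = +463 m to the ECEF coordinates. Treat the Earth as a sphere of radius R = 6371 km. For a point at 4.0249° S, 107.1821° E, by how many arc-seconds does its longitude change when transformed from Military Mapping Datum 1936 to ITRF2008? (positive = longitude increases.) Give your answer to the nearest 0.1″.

sin φ = -0.070190, cos φ = 0.997534, sin λ = 0.955371, cos λ = -0.295410.
East component: ΔE = −sin λ·ΔX + cos λ·ΔY = −(0.955371)(-528) + (-0.295410)(261) = 427.33 m.
1° of latitude spans πR/180 = 111195 m; at latitude φ, 1° of longitude spans that × cos φ = 110920.7 m, so Δλ = 427.33 / 110920.7 × 3600 = 13.869″.

Δλ = 13.9″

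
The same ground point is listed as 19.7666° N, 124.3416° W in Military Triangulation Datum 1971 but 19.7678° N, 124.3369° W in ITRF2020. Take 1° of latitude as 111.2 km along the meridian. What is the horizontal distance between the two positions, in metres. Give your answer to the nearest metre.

510 m

Δφ = 19.7678° − 19.7666° = +0.0012°; Δλ = -124.3369° − -124.3416° = +0.0047°.
ΔN = Δφ × 111200 = 133.4 m; ΔE = Δλ × 111200 × cos(19.7666°) = +0.0047 × 111200 × 0.941078 = 491.8 m.
Distance = √(ΔE² + ΔN²) = √(491.8² + 133.4²) = 509.6 m.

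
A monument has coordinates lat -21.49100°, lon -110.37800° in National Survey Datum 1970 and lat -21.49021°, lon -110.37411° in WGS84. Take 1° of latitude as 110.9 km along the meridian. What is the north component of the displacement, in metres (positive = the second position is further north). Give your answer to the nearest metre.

ΔN = 88 m

Δφ = -21.49021° − -21.49100° = +0.00079°; Δλ = -110.37411° − -110.37800° = +0.00389°.
ΔN = Δφ × 110900 = 87.6 m; ΔE = Δλ × 110900 × cos(-21.49100°) = +0.00389 × 110900 × 0.930475 = 401.4 m.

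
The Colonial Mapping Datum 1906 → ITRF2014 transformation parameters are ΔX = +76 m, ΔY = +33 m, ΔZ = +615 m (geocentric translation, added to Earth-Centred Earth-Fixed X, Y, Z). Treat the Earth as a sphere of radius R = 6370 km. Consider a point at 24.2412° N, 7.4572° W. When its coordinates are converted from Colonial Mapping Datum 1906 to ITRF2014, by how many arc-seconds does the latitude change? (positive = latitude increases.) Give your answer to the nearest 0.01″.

sin φ = 0.410579, cos φ = 0.911825, sin λ = -0.129786, cos λ = 0.991542.
North component: ΔN = −sin φ cos λ·ΔX − sin φ sin λ·ΔY + cos φ·ΔZ = −(0.410579)(0.991542)(76) − (0.410579)(-0.129786)(33) + (0.911825)(615) = 531.59 m.
1° of latitude spans πR/180 = 111177 m, so Δφ = 531.59 / 111177 × 3600 = 17.213″.

Δφ = 17.21″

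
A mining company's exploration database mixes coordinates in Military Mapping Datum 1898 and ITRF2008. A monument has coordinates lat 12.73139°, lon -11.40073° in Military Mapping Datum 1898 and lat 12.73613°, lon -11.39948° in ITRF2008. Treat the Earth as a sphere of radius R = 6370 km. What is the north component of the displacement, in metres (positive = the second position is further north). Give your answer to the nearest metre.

ΔN = 527 m

Δφ = 12.73613° − 12.73139° = +0.00474°; Δλ = -11.39948° − -11.40073° = +0.00125°.
1° along a meridian = πR/180 = 111177 m.
ΔN = Δφ × 111177 = 527.0 m; ΔE = Δλ × 111177 × cos(12.73139°) = +0.00125 × 111177 × 0.975414 = 135.6 m.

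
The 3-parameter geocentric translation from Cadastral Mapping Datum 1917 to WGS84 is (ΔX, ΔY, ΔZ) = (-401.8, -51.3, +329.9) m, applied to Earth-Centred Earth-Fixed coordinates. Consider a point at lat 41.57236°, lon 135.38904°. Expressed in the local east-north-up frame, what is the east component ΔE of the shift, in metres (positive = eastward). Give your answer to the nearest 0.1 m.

ΔE = 318.7 m

The local east axis at (φ, λ) is (−sin λ, cos λ, 0), so ΔE = −sin(135.38904°)·(-401.8) + cos(135.38904°)·(-51.3) = 318.70 m.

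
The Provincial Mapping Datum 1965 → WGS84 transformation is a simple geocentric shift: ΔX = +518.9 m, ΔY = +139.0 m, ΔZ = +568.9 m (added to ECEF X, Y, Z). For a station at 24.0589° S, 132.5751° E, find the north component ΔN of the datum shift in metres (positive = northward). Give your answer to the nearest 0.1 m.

At φ = -24.0589°, λ = 132.5751°: sin φ = -0.407676, cos φ = 0.913127, sin λ = 0.736391, cos λ = -0.676556.
ΔN = −sin φ cos λ·ΔX − sin φ sin λ·ΔY + cos φ·ΔZ = −(-0.407676)(-0.676556)(518.9) − (-0.407676)(0.736391)(139.0) + (0.913127)(568.9) = 418.09 m.

ΔN = 418.1 m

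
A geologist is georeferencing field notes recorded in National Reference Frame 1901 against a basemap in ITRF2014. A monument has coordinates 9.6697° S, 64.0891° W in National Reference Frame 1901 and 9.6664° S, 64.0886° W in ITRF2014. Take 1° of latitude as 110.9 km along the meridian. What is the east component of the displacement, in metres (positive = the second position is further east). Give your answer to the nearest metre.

ΔE = 55 m

Δφ = -9.6664° − -9.6697° = +0.0033°; Δλ = -64.0886° − -64.0891° = +0.0005°.
ΔN = Δφ × 110900 = 366.0 m; ΔE = Δλ × 110900 × cos(-9.6697°) = +0.0005 × 110900 × 0.985792 = 54.7 m.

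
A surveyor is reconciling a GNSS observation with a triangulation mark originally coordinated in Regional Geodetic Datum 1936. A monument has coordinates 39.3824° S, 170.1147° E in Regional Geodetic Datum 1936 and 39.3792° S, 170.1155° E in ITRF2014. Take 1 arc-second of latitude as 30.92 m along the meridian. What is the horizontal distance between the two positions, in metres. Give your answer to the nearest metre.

Δφ = -39.3792° − -39.3824° = +0.0032°; Δλ = 170.1155° − 170.1147° = +0.0008°.
1° of latitude = 3600 × 30.92 = 111312 m.
ΔN = Δφ × 111312 = 356.2 m; ΔE = Δλ × 111312 × cos(-39.3824°) = +0.0008 × 111312 × 0.772929 = 68.8 m.
Distance = √(ΔE² + ΔN²) = √(68.8² + 356.2²) = 362.8 m.

363 m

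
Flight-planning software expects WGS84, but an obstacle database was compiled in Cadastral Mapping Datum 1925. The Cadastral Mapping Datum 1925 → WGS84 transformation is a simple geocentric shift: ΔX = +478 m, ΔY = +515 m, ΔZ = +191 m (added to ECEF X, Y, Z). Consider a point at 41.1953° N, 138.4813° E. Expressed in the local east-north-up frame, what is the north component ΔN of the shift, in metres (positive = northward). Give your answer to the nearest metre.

ΔN = 155 m

At φ = 41.1953°, λ = 138.4813°: sin φ = 0.658628, cos φ = 0.752469, sin λ = 0.662864, cos λ = -0.748739.
ΔN = −sin φ cos λ·ΔX − sin φ sin λ·ΔY + cos φ·ΔZ = −(0.658628)(-0.748739)(478) − (0.658628)(0.662864)(515) + (0.752469)(191) = 154.60 m.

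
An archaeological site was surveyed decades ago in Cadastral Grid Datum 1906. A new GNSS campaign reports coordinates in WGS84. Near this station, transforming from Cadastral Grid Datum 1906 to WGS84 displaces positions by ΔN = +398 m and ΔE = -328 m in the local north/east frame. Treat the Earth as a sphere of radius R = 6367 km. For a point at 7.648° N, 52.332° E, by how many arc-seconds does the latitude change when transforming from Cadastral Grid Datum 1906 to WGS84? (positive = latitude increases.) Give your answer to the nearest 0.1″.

On a sphere of radius R, 1 rad of latitude = R, so Δφ = ΔN / R = 398.0 / 6367000 = 6.2510e-05 rad = 12.894″.

Δφ = 12.9″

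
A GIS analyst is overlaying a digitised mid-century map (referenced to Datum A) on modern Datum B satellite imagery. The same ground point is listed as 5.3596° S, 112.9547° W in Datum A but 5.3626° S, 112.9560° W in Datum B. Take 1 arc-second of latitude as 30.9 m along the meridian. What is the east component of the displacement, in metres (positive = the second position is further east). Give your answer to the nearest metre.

ΔE = -144 m

Δφ = -5.3626° − -5.3596° = -0.0030°; Δλ = -112.9560° − -112.9547° = -0.0013°.
1° of latitude = 3600 × 30.90 = 111240 m.
ΔN = Δφ × 111240 = -333.7 m; ΔE = Δλ × 111240 × cos(-5.3596°) = -0.0013 × 111240 × 0.995628 = -144.0 m.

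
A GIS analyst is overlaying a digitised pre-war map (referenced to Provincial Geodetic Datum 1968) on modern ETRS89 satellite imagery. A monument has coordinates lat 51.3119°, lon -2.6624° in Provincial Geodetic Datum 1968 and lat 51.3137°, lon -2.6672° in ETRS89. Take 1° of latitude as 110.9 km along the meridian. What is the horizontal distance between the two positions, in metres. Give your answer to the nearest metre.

388 m

Δφ = 51.3137° − 51.3119° = +0.0018°; Δλ = -2.6672° − -2.6624° = -0.0048°.
ΔN = Δφ × 110900 = 199.6 m; ΔE = Δλ × 110900 × cos(51.3119°) = -0.0048 × 110900 × 0.625081 = -332.7 m.
Distance = √(ΔE² + ΔN²) = √((-332.7)² + 199.6²) = 388.0 m.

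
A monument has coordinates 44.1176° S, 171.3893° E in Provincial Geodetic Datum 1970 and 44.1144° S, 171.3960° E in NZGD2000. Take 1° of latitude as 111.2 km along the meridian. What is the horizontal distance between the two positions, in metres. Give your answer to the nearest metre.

642 m

Δφ = -44.1144° − -44.1176° = +0.0032°; Δλ = 171.3960° − 171.3893° = +0.0067°.
ΔN = Δφ × 111200 = 355.8 m; ΔE = Δλ × 111200 × cos(-44.1176°) = +0.0067 × 111200 × 0.717912 = 534.9 m.
Distance = √(ΔE² + ΔN²) = √(534.9² + 355.8²) = 642.4 m.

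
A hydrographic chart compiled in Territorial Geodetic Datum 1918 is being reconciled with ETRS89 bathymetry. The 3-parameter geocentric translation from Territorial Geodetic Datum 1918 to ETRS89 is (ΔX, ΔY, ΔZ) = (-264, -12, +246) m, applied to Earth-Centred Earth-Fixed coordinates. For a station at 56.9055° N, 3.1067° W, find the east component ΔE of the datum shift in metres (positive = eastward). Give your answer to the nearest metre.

At φ = 56.9055°, λ = -3.1067°: sin φ = 0.837771, cos φ = 0.546022, sin λ = -0.054196, cos λ = 0.998530.
ΔE = −sin λ·ΔX + cos λ·ΔY = −(-0.054196)·(-264) + (0.998530)·(-12) = -26.29 m.

ΔE = -26 m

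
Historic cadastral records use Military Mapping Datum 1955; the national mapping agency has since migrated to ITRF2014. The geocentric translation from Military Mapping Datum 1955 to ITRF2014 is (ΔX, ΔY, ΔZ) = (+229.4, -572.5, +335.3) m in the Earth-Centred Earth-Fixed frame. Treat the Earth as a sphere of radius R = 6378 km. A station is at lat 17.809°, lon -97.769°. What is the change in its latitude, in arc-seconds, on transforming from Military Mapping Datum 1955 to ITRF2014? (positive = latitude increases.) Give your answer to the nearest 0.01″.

sin φ = 0.305845, cos φ = 0.952081, sin λ = -0.990821, cos λ = -0.135180.
North component: ΔN = −sin φ cos λ·ΔX − sin φ sin λ·ΔY + cos φ·ΔZ = −(0.305845)(-0.135180)(229.4) − (0.305845)(-0.990821)(-572.5) + (0.952081)(335.3) = 155.23 m.
1° of latitude spans πR/180 = 111317 m, so Δφ = 155.23 / 111317 × 3600 = 5.020″.

Δφ = 5.02″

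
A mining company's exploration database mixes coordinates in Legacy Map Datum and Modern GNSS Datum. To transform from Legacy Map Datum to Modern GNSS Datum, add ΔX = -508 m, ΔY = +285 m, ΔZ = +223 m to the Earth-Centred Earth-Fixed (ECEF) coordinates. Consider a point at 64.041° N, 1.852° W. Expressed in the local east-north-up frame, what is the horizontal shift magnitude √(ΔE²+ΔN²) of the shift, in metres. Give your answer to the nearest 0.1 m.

623.2 m

At φ = 64.041°, λ = -1.852°: sin φ = 0.899108, cos φ = 0.437728, sin λ = -0.032318, cos λ = 0.999478.
ΔE = −sin λ·ΔX + cos λ·ΔY = −(-0.032318)·(-508) + (0.999478)·(285) = 268.43 m.
ΔN = −sin φ cos λ·ΔX − sin φ sin λ·ΔY + cos φ·ΔZ = −(0.899108)(0.999478)(-508) − (0.899108)(-0.032318)(285) + (0.437728)(223) = 562.40 m.
Horizontal magnitude = √(ΔE² + ΔN²) = √(268.43² + 562.40²) = 623.18 m.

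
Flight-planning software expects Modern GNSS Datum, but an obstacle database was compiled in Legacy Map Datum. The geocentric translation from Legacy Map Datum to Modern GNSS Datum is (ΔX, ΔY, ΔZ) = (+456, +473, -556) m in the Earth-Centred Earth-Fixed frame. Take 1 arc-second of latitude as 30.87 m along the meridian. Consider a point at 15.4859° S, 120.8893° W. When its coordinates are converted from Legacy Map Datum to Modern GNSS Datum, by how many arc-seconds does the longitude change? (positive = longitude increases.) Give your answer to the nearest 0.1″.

sin φ = -0.267001, cos φ = 0.963696, sin λ = -0.858161, cos λ = -0.513381.
East component: ΔE = −sin λ·ΔX + cos λ·ΔY = −(-0.858161)(456) + (-0.513381)(473) = 148.49 m.
1° of latitude spans 3600 × 30.87 = 111132 m; at latitude φ, 1° of longitude spans that × cos φ = 107097.5 m, so Δλ = 148.49 / 107097.5 × 3600 = 4.991″.

Δλ = 5.0″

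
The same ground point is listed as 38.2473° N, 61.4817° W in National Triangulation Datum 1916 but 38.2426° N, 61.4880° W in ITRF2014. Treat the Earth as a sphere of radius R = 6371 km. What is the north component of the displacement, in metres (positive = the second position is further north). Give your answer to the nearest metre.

ΔN = -523 m

Δφ = 38.2426° − 38.2473° = -0.0047°; Δλ = -61.4880° − -61.4817° = -0.0063°.
1° along a meridian = πR/180 = 111195 m.
ΔN = Δφ × 111195 = -522.6 m; ΔE = Δλ × 111195 × cos(38.2473°) = -0.0063 × 111195 × 0.785346 = -550.2 m.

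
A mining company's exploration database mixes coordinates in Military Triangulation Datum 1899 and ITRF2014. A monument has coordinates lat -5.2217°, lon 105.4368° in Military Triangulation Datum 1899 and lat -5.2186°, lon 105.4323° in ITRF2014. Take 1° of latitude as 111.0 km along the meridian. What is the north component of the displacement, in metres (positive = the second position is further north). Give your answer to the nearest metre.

ΔN = 344 m

Δφ = -5.2186° − -5.2217° = +0.0031°; Δλ = 105.4323° − 105.4368° = -0.0045°.
ΔN = Δφ × 111000 = 344.1 m; ΔE = Δλ × 111000 × cos(-5.2217°) = -0.0045 × 111000 × 0.995850 = -497.4 m.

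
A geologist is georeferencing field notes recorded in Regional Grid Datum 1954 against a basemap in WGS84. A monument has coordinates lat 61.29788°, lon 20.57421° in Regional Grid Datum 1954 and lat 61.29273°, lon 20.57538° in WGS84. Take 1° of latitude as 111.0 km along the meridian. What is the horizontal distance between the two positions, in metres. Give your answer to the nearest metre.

575 m

Δφ = 61.29273° − 61.29788° = -0.00515°; Δλ = 20.57538° − 20.57421° = +0.00117°.
ΔN = Δφ × 111000 = -571.7 m; ΔE = Δλ × 111000 × cos(61.29788°) = +0.00117 × 111000 × 0.480256 = 62.4 m.
Distance = √(ΔE² + ΔN²) = √(62.4² + (-571.7)²) = 575.0 m.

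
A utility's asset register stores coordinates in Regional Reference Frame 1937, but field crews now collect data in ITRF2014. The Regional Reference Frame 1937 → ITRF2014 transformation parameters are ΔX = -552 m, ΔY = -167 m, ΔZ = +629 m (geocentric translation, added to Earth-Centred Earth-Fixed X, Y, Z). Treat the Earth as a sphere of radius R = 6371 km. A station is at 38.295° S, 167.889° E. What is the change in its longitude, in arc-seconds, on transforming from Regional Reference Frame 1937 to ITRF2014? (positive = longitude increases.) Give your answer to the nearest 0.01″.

Δλ = 11.51″

sin φ = -0.619711, cos φ = 0.784830, sin λ = 0.209806, cos λ = -0.977743.
East component: ΔE = −sin λ·ΔX + cos λ·ΔY = −(0.209806)(-552) + (-0.977743)(-167) = 279.10 m.
1° of latitude spans πR/180 = 111195 m; at latitude φ, 1° of longitude spans that × cos φ = 87269.2 m, so Δλ = 279.10 / 87269.2 × 3600 = 11.513″.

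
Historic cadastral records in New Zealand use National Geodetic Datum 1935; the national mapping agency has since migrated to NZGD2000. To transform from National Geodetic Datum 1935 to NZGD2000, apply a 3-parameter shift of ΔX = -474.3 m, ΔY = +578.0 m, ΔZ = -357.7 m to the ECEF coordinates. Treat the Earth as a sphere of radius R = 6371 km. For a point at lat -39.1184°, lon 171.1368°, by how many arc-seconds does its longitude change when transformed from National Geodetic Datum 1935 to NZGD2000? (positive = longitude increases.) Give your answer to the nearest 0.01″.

sin φ = -0.630925, cos φ = 0.775844, sin λ = 0.154076, cos λ = -0.988059.
East component: ΔE = −sin λ·ΔX + cos λ·ΔY = −(0.154076)(-474.3) + (-0.988059)(578.0) = -498.02 m.
1° of latitude spans πR/180 = 111195 m; at latitude φ, 1° of longitude spans that × cos φ = 86269.9 m, so Δλ = -498.02 / 86269.9 × 3600 = -20.782″.

Δλ = -20.78″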